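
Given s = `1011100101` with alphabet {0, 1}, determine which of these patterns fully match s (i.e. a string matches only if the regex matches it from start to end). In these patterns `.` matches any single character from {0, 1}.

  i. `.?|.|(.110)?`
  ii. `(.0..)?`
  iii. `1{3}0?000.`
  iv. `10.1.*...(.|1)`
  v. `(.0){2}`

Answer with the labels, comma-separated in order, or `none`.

iv

i → no match
ii → no match
iii → no match
iv → match
v → no match — must end with `0`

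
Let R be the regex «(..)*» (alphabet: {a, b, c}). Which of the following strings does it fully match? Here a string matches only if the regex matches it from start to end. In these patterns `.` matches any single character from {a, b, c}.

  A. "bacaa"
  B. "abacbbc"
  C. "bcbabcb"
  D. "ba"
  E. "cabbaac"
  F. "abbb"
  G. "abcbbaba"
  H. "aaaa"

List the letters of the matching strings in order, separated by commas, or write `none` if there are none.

A. "bacaa" → no match
B. "abacbbc" → no match
C. "bcbabcb" → no match
D. "ba" → match
E. "cabbaac" → no match
F. "abbb" → match
G. "abcbbaba" → match
H. "aaaa" → match

D, F, G, H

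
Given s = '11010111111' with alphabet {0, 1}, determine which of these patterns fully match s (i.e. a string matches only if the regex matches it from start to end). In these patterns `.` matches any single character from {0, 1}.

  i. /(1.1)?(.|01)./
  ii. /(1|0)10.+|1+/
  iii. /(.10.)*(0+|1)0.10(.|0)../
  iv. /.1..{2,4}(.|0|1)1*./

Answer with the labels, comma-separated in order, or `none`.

i → no match
ii → match
iii → no match
iv → match

ii, iv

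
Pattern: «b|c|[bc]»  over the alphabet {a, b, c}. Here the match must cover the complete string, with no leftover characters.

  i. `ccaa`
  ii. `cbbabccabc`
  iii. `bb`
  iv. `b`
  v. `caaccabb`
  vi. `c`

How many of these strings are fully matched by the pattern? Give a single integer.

i → no match
ii → no match
iii → no match
iv → match
v → no match
vi → match
Total matched: 2

2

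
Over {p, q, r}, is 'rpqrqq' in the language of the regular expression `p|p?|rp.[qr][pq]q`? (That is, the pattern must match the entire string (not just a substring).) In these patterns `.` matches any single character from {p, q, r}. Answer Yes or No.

Yes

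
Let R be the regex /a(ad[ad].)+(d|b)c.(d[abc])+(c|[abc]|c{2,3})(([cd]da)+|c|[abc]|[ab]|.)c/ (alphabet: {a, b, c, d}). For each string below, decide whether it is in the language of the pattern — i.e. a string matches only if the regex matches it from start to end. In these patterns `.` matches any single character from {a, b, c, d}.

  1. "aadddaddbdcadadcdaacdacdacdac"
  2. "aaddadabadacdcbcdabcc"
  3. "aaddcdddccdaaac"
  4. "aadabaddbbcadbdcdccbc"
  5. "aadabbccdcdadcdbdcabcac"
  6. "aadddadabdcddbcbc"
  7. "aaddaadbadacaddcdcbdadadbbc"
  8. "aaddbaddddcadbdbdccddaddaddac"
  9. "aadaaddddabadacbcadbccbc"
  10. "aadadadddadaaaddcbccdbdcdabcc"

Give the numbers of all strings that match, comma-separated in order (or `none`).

1 → match
2 → no match
3 → no match
4 → match
5 → no match
6 → match
7 → no match
8 → match
9 → no match
10 → match

1, 4, 6, 8, 10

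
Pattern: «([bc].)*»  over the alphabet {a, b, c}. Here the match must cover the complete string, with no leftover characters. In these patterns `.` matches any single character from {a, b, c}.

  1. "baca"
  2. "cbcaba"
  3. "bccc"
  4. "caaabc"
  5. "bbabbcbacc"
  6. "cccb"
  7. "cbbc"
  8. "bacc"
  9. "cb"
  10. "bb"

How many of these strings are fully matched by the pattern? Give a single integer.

1 → match
2 → match
3 → match
4 → no match
5 → no match
6 → match
7 → match
8 → match
9 → match
10 → match
Total matched: 8

8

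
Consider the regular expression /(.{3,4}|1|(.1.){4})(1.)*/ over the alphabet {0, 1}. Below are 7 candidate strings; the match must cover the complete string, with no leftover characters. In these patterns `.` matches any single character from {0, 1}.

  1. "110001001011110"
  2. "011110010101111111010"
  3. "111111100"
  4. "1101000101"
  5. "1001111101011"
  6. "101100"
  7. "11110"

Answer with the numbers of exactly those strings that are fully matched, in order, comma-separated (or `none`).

1 → no match
2 → no match
3 → no match
4 → no match
5 → match
6 → no match
7 → match

5, 7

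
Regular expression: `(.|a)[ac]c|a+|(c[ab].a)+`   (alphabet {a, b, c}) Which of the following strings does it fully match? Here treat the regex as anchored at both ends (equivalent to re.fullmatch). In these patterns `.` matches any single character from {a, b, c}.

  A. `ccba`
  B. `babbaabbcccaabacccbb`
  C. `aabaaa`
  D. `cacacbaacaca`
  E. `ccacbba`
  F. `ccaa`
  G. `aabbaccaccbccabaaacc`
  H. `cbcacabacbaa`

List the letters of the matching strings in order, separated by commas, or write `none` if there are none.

D, H

A → no match
B → no match
C → no match
D → match
E → no match
F → no match
G → no match
H → match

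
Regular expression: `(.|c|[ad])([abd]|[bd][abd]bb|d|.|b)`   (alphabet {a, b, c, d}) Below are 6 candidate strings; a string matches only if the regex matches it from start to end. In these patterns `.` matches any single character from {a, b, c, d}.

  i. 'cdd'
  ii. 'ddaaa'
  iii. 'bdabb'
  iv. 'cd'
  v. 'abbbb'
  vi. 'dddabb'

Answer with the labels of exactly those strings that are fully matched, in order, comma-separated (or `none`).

iii, iv, v

i. 'cdd' → no match
ii. 'ddaaa' → no match
iii. 'bdabb' → match
iv. 'cd' → match
v. 'abbbb' → match
vi. 'dddabb' → no match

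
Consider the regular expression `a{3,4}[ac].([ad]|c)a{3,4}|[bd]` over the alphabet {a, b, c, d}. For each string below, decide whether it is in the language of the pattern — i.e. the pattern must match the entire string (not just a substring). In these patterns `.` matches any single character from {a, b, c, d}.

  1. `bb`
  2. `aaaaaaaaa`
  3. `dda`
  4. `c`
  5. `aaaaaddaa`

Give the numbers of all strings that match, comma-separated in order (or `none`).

1 → no match
2 → match
3 → no match
4 → no match
5 → no match

2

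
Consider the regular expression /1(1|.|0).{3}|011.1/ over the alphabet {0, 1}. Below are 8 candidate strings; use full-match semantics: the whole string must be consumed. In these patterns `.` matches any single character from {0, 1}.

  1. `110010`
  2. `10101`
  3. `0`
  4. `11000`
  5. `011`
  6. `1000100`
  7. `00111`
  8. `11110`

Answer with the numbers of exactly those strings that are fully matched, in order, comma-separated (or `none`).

2, 4, 8

1 → no match
2 → match
3 → no match
4 → match
5 → no match
6 → no match
7 → no match
8 → match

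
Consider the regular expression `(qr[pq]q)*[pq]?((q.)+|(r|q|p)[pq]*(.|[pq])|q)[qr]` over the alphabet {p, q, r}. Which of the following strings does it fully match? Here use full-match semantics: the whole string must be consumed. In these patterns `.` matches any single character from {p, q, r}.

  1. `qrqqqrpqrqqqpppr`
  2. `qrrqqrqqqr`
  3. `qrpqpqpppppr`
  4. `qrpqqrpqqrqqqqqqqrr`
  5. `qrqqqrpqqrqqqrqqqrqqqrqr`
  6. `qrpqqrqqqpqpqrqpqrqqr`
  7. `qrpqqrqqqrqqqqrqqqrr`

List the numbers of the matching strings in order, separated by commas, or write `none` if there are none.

1 → match
2 → no match
3 → match
4 → match
5 → match
6 → match
7 → match

1, 3, 4, 5, 6, 7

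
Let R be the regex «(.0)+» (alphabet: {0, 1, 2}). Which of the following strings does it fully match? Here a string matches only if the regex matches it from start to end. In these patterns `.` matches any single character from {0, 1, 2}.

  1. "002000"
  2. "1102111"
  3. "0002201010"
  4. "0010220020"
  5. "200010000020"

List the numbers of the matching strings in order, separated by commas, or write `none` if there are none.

1 → match
2 → no match — must end with "0"
3 → no match
4 → no match
5 → match

1, 5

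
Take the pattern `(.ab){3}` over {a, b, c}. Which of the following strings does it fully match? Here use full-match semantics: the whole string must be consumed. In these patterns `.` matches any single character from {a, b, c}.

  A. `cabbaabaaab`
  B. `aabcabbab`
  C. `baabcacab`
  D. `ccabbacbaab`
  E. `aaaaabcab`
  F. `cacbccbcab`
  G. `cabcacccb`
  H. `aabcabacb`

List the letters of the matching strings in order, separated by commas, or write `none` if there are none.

A → no match
B → match
C → no match
D → no match
E → no match
F → no match
G → no match — must end with `ab`
H → no match — must end with `ab`

B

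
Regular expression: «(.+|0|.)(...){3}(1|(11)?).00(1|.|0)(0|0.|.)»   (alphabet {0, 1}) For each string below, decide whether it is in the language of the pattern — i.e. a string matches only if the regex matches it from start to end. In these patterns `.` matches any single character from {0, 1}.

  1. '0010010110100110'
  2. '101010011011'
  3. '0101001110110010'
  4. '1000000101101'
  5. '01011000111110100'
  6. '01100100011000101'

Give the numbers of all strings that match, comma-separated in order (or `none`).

3, 6

1 → no match
2 → no match
3 → match
4 → no match
5 → no match
6 → match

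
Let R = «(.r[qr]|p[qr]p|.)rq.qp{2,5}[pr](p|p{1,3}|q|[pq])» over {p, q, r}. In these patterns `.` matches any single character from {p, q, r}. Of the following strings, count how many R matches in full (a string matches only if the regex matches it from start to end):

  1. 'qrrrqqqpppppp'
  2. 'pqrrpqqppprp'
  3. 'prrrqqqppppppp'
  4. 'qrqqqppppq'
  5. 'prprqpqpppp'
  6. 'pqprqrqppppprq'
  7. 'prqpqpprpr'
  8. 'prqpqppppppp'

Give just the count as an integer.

1 → match
2 → no match
3 → match
4 → match
5 → match
6 → match
7 → no match
8 → match
Total matched: 6

6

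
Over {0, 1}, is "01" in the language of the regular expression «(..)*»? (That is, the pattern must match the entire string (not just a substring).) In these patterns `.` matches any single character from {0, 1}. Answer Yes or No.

Yes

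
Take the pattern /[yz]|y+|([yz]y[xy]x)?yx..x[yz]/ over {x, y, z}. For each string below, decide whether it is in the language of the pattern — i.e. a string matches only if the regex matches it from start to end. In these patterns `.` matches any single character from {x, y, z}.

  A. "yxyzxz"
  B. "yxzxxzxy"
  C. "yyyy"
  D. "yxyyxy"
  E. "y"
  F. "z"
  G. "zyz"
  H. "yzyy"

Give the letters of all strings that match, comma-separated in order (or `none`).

A, C, D, E, F

A. "yxyzxz" → match
B. "yxzxxzxy" → no match
C. "yyyy" → match
D. "yxyyxy" → match
E. "y" → match
F. "z" → match
G. "zyz" → no match
H. "yzyy" → no match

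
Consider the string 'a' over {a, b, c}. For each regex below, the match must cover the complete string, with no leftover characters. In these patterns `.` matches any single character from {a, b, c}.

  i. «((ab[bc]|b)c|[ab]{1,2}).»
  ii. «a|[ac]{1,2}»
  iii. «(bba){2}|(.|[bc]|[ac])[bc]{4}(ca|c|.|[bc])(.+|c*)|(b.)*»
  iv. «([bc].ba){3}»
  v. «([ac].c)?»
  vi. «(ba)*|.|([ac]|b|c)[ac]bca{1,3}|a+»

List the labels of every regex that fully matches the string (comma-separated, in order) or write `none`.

ii, vi

i → no match
ii → match
iii → no match
iv → no match — must end with 'ba'
v → no match
vi → match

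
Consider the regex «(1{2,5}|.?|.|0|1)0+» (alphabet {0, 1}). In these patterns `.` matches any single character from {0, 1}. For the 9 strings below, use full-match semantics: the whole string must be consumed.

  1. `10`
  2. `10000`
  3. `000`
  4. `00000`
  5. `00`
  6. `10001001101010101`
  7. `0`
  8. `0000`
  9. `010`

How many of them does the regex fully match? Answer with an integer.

1. `10` → match
2. `10000` → match
3. `000` → match
4. `00000` → match
5. `00` → match
6 → no match — must end with `0`
7. `0` → match
8. `0000` → match
9. `010` → no match
Total matched: 7

7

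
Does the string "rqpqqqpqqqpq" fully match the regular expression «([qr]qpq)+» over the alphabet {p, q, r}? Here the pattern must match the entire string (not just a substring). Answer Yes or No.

Yes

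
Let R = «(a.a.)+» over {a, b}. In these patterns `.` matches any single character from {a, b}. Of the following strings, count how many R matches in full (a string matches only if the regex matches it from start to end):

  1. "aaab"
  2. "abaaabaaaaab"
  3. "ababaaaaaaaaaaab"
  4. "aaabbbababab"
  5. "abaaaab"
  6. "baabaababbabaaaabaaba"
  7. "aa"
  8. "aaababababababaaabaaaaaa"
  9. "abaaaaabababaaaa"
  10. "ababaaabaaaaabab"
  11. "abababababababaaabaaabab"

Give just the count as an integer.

1 → match
2 → match
3 → match
4 → no match
5 → no match
6 → no match — must start with "a"
7 → no match
8 → match
9 → match
10 → match
11 → match
Total matched: 7

7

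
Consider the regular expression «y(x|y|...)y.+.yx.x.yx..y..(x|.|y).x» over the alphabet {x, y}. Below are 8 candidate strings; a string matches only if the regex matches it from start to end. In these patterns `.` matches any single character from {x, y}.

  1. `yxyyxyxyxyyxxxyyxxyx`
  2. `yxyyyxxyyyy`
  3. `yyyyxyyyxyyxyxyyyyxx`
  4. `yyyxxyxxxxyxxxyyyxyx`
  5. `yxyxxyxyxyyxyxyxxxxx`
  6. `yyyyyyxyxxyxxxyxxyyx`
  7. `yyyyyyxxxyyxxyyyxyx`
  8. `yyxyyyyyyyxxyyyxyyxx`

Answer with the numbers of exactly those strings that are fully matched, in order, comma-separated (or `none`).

1, 4, 5, 6

1 → match
2 → no match — must end with `x`
3 → no match
4 → match
5 → match
6 → match
7 → no match
8 → no match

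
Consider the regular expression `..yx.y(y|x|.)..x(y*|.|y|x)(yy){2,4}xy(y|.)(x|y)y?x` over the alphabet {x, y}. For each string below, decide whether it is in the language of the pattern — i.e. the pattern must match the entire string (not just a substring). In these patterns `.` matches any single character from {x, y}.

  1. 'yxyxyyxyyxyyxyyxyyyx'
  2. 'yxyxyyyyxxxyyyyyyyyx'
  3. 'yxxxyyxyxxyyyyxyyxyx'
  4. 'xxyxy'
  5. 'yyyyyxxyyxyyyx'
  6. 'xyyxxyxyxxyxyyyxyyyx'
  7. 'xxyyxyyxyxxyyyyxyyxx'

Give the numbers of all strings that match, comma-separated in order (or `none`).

none

1 → no match
2 → no match
3 → no match
4 → no match — must end with 'x'
5 → no match
6 → no match
7 → no match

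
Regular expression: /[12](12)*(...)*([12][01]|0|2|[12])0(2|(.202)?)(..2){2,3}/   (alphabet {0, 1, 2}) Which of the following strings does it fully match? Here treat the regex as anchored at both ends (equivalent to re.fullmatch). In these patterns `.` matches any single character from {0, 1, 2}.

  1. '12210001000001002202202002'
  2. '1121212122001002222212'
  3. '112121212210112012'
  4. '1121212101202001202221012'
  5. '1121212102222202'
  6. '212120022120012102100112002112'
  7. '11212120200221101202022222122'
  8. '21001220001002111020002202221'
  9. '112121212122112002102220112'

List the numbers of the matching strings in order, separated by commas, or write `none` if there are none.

1, 2, 3, 5, 6, 7

1 → match
2 → match
3 → match
4 → no match
5 → match
6 → match
7 → match
8 → no match — must end with '2'
9 → no match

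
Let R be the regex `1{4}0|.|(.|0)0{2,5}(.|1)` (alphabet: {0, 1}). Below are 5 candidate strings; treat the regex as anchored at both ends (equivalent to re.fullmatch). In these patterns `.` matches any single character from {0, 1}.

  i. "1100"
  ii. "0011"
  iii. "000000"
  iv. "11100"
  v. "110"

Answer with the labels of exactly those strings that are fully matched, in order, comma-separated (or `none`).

iii

i → no match
ii → no match
iii → match
iv → no match
v → no match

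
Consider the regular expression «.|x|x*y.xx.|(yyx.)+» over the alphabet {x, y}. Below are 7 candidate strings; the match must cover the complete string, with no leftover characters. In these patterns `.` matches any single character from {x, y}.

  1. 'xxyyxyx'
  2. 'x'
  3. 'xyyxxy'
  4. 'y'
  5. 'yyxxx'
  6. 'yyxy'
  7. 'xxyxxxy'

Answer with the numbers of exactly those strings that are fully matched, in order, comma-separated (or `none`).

1 → no match
2 → match
3 → match
4 → match
5 → match
6 → match
7 → match

2, 3, 4, 5, 6, 7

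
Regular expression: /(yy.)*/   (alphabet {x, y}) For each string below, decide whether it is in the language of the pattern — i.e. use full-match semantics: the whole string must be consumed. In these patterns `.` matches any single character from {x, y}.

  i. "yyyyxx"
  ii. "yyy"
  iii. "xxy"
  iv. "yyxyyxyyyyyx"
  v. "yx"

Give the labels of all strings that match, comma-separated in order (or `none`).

i. "yyyyxx" → no match
ii. "yyy" → match
iii. "xxy" → no match
iv. "yyxyyxyyyyyx" → match
v. "yx" → no match

ii, iv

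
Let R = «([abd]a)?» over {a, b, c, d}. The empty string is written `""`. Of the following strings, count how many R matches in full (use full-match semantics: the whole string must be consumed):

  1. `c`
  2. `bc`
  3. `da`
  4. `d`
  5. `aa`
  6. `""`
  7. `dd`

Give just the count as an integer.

1. `c` → no match
2. `bc` → no match
3. `da` → match
4. `d` → no match
5. `aa` → match
6. `""` → match
7. `dd` → no match
Total matched: 3

3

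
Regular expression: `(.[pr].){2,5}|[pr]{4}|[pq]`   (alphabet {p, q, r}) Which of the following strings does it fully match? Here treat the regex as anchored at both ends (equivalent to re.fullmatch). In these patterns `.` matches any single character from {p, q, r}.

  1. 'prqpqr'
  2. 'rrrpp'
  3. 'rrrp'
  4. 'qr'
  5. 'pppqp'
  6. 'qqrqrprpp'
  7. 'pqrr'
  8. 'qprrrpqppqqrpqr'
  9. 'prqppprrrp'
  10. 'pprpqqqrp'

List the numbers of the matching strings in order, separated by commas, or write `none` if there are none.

1 → no match
2 → no match
3 → match
4 → no match
5 → no match
6 → no match
7 → no match
8 → no match
9 → no match
10 → no match

3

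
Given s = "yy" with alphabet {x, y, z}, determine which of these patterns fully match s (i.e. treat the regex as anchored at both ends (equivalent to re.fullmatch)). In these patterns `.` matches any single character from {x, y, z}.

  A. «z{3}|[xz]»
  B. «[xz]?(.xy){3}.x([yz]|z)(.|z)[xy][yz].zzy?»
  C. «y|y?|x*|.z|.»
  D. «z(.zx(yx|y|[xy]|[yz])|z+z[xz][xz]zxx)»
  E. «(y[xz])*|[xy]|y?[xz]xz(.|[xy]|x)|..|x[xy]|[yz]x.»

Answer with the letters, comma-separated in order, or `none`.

A → no match
B → no match
C → no match
D → no match — must start with "z"
E → match

E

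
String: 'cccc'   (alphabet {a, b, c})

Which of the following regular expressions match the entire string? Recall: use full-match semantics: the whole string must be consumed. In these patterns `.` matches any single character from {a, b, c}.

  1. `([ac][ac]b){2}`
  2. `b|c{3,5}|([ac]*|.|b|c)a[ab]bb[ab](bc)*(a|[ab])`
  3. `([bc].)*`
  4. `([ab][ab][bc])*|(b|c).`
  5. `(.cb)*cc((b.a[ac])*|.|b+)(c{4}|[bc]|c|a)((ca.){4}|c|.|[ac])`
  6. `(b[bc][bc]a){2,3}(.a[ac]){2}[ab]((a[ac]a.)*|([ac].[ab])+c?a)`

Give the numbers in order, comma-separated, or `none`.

2, 3, 5

1 → no match — must end with 'b'
2 → match
3 → match
4 → no match
5 → match
6 → no match — must start with 'b'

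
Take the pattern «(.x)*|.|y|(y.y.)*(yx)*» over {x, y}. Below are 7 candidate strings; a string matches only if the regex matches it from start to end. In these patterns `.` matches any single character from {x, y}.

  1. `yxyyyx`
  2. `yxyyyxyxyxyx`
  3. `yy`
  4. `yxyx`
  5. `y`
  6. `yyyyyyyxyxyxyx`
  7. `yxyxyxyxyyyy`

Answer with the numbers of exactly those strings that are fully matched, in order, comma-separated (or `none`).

1, 2, 4, 5, 6, 7

1 → match
2 → match
3 → no match
4 → match
5 → match
6 → match
7 → match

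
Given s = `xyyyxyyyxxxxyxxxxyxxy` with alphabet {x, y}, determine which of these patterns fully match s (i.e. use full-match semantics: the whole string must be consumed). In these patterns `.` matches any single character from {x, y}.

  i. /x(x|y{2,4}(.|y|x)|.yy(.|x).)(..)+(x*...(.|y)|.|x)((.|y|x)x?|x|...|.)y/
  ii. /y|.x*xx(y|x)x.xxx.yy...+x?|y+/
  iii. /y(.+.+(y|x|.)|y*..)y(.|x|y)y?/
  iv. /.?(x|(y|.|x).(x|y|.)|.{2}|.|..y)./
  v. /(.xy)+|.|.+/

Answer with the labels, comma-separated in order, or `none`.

i → match
ii → no match
iii → no match — must start with `y`
iv → no match
v → match

i, v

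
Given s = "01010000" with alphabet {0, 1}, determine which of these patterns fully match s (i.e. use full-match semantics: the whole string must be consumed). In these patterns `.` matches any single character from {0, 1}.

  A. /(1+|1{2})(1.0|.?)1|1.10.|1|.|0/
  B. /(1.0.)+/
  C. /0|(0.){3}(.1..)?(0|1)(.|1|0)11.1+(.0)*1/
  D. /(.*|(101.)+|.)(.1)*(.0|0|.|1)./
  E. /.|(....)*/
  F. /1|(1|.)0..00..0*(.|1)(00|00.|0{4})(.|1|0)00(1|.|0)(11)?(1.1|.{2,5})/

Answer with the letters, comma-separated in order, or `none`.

D, E

A → no match
B → no match — must start with "1"
C → no match
D → match
E → match
F → no match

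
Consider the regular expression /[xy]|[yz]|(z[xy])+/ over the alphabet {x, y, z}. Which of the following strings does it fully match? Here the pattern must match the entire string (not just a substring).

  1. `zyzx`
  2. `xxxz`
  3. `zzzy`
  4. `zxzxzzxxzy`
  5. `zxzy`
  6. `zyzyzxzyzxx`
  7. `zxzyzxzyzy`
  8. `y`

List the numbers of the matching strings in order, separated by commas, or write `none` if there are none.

1. `zyzx` → match
2. `xxxz` → no match
3. `zzzy` → no match
4. `zxzxzzxxzy` → no match
5. `zxzy` → match
6. `zyzyzxzyzxx` → no match
7. `zxzyzxzyzy` → match
8. `y` → match

1, 5, 7, 8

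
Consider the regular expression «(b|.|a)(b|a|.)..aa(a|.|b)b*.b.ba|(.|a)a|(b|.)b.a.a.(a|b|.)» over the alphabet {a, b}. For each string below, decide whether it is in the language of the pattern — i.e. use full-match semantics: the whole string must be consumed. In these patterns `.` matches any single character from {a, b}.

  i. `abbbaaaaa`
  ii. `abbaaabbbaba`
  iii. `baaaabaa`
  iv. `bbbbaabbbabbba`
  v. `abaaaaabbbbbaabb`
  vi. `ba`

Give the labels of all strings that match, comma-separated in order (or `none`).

i → no match
ii → match
iii → no match
iv → match
v → no match
vi → match

ii, iv, vi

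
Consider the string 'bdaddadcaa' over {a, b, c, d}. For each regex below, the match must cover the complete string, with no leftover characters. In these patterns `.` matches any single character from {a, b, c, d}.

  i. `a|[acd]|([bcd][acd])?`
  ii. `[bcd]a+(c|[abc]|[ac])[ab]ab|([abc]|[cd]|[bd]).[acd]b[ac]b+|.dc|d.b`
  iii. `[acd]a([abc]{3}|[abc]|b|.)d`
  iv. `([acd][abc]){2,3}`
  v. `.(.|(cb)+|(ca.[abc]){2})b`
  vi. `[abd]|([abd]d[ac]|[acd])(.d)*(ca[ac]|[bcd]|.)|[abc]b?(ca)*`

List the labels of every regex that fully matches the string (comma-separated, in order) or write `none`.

vi

i → no match
ii → no match
iii → no match — must end with 'd'
iv → no match
v → no match — must end with 'b'
vi → match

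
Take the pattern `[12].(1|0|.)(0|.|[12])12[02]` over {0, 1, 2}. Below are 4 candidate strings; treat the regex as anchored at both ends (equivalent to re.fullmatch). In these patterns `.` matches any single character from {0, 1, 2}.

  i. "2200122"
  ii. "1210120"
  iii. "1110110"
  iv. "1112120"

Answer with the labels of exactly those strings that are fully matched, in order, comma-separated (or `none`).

i, ii, iv

i. "2200122" → match
ii. "1210120" → match
iii. "1110110" → no match
iv. "1112120" → match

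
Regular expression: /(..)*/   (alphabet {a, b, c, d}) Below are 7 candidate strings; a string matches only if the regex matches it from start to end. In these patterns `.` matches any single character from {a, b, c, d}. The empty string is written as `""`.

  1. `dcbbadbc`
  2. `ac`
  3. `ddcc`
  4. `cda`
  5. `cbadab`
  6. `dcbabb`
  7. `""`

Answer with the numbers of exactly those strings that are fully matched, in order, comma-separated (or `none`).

1, 2, 3, 5, 6, 7

1 → match
2 → match
3 → match
4 → no match
5 → match
6 → match
7 → match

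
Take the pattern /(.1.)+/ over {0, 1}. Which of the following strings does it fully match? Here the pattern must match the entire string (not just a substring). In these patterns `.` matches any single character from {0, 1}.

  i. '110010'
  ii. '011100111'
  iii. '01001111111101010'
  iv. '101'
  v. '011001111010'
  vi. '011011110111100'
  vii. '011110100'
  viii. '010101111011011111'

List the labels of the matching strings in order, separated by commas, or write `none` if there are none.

i → match
ii → no match
iii → no match
iv → no match
v → no match
vi → no match
vii → no match
viii → no match

i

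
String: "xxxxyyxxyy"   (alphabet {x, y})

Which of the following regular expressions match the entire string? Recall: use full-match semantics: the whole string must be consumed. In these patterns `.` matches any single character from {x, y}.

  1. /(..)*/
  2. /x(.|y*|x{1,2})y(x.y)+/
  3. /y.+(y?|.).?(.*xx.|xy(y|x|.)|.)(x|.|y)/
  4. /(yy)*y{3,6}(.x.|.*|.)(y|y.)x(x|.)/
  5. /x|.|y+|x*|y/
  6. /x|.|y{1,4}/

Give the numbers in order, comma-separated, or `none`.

1

1 → match
2 → no match
3 → no match — must start with "y"
4 → no match
5 → no match
6 → no match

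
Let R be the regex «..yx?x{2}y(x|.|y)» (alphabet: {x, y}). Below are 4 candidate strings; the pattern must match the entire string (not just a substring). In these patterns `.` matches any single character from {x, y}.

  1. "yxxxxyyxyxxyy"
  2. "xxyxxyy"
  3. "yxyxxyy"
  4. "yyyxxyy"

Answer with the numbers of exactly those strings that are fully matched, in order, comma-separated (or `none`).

2, 3, 4

1 → no match
2 → match
3 → match
4 → match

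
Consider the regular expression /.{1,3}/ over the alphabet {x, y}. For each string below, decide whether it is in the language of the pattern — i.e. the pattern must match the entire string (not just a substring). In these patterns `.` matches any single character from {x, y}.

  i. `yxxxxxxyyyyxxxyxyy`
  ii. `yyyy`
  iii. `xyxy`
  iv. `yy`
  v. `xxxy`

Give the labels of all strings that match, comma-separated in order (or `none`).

iv

i → no match
ii → no match
iii → no match
iv → match
v → no match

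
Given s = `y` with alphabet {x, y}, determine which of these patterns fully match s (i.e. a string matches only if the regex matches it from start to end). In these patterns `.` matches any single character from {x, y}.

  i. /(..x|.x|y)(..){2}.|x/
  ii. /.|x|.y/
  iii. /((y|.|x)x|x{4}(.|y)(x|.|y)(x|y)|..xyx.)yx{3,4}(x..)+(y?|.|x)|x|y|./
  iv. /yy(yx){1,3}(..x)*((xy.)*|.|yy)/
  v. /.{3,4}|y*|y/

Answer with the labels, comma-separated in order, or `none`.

ii, iii, v

i → no match
ii → match
iii → match
iv → no match — must start with `yyyx`
v → match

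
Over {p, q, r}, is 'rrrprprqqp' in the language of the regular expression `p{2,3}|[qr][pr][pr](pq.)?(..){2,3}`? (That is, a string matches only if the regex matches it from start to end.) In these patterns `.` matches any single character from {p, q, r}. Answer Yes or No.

No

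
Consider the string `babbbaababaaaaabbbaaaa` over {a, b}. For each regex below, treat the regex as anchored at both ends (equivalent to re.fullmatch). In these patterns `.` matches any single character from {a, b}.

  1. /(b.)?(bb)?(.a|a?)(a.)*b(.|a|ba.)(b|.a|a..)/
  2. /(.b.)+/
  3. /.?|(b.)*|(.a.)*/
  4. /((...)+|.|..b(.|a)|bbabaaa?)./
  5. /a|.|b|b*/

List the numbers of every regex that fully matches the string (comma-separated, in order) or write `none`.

1, 4

1 → match
2 → no match
3 → no match
4 → match
5 → no match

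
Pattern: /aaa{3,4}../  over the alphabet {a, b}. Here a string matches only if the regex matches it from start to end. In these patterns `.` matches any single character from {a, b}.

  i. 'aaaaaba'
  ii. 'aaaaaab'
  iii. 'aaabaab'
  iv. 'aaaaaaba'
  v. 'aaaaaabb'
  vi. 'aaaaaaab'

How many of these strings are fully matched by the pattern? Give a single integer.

i → match
ii → match
iii → no match
iv → match
v → match
vi → match
Total matched: 5

5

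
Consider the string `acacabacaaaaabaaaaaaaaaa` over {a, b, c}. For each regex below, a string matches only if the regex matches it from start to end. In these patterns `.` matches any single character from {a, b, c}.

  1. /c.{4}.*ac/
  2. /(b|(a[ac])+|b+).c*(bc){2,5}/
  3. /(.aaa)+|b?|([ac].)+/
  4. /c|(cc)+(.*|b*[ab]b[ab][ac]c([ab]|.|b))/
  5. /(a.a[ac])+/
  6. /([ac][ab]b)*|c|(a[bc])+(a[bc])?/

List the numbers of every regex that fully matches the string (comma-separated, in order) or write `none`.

3, 5

1 → no match — must start with `c`
2 → no match — must end with `bc`
3 → match
4 → no match
5 → match
6 → no match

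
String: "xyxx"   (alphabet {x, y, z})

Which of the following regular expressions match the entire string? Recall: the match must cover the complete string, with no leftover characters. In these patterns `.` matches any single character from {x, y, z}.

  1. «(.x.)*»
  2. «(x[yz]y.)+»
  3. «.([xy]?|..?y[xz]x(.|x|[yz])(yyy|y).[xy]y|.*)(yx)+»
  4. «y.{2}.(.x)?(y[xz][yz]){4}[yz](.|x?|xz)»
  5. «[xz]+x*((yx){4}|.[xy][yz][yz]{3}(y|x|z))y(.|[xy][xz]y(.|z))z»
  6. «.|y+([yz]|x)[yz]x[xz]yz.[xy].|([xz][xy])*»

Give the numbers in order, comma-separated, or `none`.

6

1 → no match
2 → no match
3 → no match — must end with "yx"
4 → no match — must start with "y"
5 → no match — must end with "z"
6 → match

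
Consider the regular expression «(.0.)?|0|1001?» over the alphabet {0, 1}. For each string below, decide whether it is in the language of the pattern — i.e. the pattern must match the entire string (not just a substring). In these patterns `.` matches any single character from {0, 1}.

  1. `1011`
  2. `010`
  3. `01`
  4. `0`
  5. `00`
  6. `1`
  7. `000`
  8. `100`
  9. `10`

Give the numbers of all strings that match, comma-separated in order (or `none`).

4, 7, 8

1 → no match
2 → no match
3 → no match
4 → match
5 → no match
6 → no match
7 → match
8 → match
9 → no match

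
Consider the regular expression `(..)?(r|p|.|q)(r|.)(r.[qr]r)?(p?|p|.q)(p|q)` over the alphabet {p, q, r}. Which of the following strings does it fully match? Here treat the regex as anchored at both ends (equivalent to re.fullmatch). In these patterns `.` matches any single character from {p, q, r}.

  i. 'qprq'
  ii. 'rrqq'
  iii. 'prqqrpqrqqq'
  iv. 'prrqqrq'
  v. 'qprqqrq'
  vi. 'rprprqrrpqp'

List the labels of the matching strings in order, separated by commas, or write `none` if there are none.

i → no match
ii → no match
iii → match
iv → match
v → match
vi → match

iii, iv, v, vi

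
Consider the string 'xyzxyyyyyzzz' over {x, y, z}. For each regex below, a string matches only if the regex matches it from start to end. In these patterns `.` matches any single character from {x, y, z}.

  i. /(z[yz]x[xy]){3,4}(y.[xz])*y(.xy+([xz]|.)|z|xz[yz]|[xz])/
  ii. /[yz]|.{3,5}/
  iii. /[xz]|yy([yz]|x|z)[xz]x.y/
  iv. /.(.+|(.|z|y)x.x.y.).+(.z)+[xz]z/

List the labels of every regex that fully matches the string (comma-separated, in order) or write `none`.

i → no match — must start with 'z'
ii → no match
iii → no match
iv → match

iv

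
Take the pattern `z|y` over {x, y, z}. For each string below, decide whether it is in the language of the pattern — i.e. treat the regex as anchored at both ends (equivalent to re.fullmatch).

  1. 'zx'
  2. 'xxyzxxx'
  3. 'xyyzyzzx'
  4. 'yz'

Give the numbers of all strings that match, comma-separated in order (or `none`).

1. 'zx' → no match
2. 'xxyzxxx' → no match
3. 'xyyzyzzx' → no match
4. 'yz' → no match

none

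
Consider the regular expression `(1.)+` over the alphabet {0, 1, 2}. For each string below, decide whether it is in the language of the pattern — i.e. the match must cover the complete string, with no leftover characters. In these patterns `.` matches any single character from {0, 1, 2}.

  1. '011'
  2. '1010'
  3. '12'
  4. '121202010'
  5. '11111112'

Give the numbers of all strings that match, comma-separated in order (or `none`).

1 → no match — must start with '1'
2 → match
3 → match
4 → no match
5 → match

2, 3, 5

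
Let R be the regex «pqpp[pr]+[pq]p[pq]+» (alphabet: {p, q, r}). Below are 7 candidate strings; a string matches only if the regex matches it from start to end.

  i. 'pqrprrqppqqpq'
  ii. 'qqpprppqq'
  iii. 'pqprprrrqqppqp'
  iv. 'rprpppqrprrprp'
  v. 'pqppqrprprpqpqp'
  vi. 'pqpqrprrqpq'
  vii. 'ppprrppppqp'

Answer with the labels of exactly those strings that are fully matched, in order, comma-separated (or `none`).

none

i → no match — must start with 'pqpp'
ii → no match — must start with 'pqpp'
iii → no match — must start with 'pqpp'
iv → no match — must start with 'pqpp'
v → no match
vi → no match — must start with 'pqpp'
vii → no match — must start with 'pqpp'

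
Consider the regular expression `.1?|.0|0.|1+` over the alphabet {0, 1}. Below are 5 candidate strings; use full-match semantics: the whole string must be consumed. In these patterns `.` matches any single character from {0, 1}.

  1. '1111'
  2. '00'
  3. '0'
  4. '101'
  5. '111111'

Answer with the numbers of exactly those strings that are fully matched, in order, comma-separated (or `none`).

1, 2, 3, 5

1. '1111' → match
2. '00' → match
3. '0' → match
4. '101' → no match
5. '111111' → match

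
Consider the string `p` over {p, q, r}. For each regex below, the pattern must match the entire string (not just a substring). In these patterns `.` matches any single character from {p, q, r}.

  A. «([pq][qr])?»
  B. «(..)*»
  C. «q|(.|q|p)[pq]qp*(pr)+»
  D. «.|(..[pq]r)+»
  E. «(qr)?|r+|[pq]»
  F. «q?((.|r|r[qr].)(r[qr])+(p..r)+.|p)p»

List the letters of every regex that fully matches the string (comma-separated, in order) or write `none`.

D, E

A → no match
B → no match
C → no match
D → match
E → match
F → no match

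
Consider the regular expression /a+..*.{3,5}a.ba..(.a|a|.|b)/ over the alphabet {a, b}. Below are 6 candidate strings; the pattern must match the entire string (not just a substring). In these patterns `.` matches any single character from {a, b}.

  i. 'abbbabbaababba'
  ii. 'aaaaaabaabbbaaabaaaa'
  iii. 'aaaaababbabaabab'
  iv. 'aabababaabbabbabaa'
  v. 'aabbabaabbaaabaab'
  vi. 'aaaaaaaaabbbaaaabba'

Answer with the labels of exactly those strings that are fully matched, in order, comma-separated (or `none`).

i, ii, iv

i → match
ii → match
iii → no match
iv → match
v → no match
vi → no match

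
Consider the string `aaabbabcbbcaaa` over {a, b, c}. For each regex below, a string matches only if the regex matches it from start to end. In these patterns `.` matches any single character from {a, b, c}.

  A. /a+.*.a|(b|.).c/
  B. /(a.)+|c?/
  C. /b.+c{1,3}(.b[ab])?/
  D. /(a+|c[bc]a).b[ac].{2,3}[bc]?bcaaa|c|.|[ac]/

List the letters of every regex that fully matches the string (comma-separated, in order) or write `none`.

A, D

A → match
B → no match
C → no match — must start with `b`
D → match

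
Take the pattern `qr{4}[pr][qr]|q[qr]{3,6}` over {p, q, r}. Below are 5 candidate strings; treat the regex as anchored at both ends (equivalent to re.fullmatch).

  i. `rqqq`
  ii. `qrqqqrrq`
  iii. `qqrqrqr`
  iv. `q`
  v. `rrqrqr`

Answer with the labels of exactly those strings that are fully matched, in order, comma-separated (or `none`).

i → no match
ii → no match
iii → match
iv → no match
v → no match

iii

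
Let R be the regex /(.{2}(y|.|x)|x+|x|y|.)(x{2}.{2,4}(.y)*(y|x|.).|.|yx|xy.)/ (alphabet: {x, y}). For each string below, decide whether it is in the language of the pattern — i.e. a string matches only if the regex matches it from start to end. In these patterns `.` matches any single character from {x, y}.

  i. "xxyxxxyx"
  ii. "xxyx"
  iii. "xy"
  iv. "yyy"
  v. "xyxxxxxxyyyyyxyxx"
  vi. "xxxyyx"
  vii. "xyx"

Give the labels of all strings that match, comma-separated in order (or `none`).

ii, iii, v, vii

i → no match
ii → match
iii → match
iv → no match
v → match
vi → no match
vii → match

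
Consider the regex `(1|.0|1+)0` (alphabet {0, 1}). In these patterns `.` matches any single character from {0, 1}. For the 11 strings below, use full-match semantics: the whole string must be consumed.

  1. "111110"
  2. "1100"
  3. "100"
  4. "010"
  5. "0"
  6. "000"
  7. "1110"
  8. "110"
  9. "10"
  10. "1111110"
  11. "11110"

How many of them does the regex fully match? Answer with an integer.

1. "111110" → match
2. "1100" → no match
3. "100" → match
4. "010" → no match
5. "0" → no match
6. "000" → match
7. "1110" → match
8. "110" → match
9. "10" → match
10. "1111110" → match
11. "11110" → match
Total matched: 8

8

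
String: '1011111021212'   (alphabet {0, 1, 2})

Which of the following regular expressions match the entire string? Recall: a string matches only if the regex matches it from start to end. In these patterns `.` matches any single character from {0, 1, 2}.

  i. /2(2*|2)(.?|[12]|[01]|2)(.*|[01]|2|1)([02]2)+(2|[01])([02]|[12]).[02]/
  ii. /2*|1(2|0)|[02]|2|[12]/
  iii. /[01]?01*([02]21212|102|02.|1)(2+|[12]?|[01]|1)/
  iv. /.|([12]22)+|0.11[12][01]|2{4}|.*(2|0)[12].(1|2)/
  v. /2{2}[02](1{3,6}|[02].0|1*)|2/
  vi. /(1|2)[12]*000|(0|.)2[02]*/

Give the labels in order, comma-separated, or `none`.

iii

i → no match — must start with '2'
ii → no match
iii → match
iv → no match
v → no match — must start with '2'
vi → no match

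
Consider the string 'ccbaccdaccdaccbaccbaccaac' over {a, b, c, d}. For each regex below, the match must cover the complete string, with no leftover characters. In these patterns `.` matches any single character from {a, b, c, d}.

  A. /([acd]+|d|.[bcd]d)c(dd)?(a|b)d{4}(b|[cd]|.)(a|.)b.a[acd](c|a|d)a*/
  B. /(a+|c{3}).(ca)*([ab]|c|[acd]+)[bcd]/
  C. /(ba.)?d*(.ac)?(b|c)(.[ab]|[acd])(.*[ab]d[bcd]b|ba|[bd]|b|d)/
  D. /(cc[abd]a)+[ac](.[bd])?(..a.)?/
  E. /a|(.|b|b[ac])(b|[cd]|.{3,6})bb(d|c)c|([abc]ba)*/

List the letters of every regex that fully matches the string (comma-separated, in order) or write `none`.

A → no match
B → no match
C → no match
D → match
E → no match

D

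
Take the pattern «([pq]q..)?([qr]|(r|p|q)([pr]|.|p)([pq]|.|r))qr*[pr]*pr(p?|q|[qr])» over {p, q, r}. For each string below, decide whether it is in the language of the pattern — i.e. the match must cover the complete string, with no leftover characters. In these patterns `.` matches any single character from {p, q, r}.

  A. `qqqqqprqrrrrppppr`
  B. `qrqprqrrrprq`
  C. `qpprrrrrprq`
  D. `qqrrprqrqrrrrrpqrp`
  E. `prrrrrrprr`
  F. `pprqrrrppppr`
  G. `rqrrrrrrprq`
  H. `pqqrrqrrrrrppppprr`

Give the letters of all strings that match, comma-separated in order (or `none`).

A → match
B. `qrqprqrrrprq` → no match
C. `qpprrrrrprq` → no match
D → no match
E. `prrrrrrprr` → no match
F. `pprqrrrppppr` → match
G. `rqrrrrrrprq` → match
H → match

A, F, G, H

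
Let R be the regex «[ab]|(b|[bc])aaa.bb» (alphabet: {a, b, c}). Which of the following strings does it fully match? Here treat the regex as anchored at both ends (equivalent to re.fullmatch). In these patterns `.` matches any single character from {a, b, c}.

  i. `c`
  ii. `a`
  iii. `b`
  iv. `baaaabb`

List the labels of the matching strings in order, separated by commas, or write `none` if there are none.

ii, iii, iv

i → no match
ii → match
iii → match
iv → match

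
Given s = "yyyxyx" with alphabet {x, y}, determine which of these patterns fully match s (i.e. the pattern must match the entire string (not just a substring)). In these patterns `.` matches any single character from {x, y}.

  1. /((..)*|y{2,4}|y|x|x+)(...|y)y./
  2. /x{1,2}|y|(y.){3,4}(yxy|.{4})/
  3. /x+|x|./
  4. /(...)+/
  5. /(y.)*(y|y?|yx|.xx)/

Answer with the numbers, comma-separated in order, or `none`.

1 → match
2 → no match
3 → no match
4 → match
5 → match

1, 4, 5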